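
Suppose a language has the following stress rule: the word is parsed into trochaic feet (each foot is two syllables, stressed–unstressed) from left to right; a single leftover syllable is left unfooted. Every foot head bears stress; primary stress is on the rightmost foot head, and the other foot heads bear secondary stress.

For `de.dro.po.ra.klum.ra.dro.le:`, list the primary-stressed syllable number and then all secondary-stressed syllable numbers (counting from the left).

Parse left to right into trochaic (ˈσσ) feet: (ˈde.dro) (ˈpo.ra) (ˈklum.ra) (ˈdro.le:).
Foot heads (stressed positions): 1, 3, 5, 7.
End Rule Rightmost: primary stress on the rightmost head = syllable 7.
Secondary stress on 1, 3, 5: ˌde.dro.ˌpo.ra.ˌklum.ra.ˈdro.le:.

primary 7, secondary 1, 3, 5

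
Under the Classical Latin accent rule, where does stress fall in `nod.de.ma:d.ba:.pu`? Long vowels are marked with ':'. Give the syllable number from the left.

Classical Latin: stress the penult if heavy (long vowel or closed), else the antepenult.
Weights: 3 ma:d H, 4 ba: H, 5 pu L.
The penult (syllable 4, ba:) is heavy, so it takes stress.
Stress on syllable 4: nod.de.ma:d.ˈba:.pu.

4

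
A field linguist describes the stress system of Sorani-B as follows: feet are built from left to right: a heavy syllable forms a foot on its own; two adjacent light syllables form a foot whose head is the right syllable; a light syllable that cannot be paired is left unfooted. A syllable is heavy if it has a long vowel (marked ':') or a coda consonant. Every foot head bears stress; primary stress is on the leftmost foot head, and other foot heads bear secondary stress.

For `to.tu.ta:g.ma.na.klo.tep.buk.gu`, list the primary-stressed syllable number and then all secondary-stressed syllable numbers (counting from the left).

primary 2, secondary 3, 5, 7, 8

Weights: 1 to L, 2 tu L, 3 ta:g H, 4 ma L, 5 na L, 6 klo L, 7 tep H, 8 buk H, 9 gu L.
Parse left to right (heavy = foot alone; LL = one foot; stranded L unfooted): (to.ˈtu) (ˈta:g) (ma.ˈna) klo (ˈtep) (ˈbuk) gu.
Foot heads: 2, 3, 5, 7, 8.
Primary stress on the leftmost head = syllable 2.
Secondary stress on 3, 5, 7, 8: to.ˈtu.ˌta:g.ma.ˌna.klo.ˌtep.ˌbuk.gu.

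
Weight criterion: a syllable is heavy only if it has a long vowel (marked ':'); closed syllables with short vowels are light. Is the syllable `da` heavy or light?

`da`: short vowel, open (no coda). Short vowel → light.

light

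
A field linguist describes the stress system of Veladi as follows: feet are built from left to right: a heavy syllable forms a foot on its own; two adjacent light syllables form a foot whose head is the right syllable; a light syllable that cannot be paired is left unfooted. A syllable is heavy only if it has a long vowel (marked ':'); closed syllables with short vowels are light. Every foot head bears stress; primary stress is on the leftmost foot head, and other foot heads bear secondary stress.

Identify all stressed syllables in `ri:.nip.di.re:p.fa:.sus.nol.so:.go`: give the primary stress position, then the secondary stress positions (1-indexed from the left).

primary 1, secondary 3, 4, 5, 7, 8

Weights: 1 ri: H, 2 nip L, 3 di L, 4 re:p H, 5 fa: H, 6 sus L, 7 nol L, 8 so: H, 9 go L.
Parse left to right (heavy = foot alone; LL = one foot; stranded L unfooted): (ˈri:) (nip.ˈdi) (ˈre:p) (ˈfa:) (sus.ˈnol) (ˈso:) go.
Foot heads: 1, 3, 4, 5, 7, 8.
Primary stress on the leftmost head = syllable 1.
Secondary stress on 3, 4, 5, 7, 8: ˈri:.nip.ˌdi.ˌre:p.ˌfa:.sus.ˌnol.ˌso:.go.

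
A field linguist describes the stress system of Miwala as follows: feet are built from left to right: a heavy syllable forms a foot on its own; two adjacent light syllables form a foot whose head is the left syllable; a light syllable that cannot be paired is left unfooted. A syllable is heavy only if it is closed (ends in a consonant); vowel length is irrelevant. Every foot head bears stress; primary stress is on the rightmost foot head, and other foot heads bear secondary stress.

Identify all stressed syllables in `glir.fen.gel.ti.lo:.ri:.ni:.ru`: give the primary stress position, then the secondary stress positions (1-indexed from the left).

primary 6, secondary 1, 2, 3, 4

Weights: 1 glir H, 2 fen H, 3 gel H, 4 ti L, 5 lo: L, 6 ri: L, 7 ni: L, 8 ru L.
Parse left to right (heavy = foot alone; LL = one foot; stranded L unfooted): (ˈglir) (ˈfen) (ˈgel) (ˈti.lo:) (ˈri:.ni:) ru.
Foot heads: 1, 2, 3, 4, 6.
Primary stress on the rightmost head = syllable 6.
Secondary stress on 1, 2, 3, 4: ˌglir.ˌfen.ˌgel.ˌti.lo:.ˈri:.ni:.ru.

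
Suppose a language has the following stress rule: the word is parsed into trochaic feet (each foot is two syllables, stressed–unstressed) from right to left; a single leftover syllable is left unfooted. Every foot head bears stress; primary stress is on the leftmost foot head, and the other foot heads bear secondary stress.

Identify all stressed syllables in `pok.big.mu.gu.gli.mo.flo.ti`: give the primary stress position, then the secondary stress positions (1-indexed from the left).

primary 1, secondary 3, 5, 7

Parse right to left into trochaic (ˈσσ) feet: (ˈpok.big) (ˈmu.gu) (ˈgli.mo) (ˈflo.ti).
Foot heads (stressed positions): 1, 3, 5, 7.
End Rule Leftmost: primary stress on the leftmost head = syllable 1.
Secondary stress on 3, 5, 7: ˈpok.big.ˌmu.gu.ˌgli.mo.ˌflo.ti.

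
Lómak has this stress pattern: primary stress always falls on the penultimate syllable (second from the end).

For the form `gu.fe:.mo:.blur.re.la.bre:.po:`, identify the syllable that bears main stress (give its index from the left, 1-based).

The word has 8 syllables; the penultimate syllable (second from the end) is syllable 7 (bre:).
Primary stress: syllable 7 → gu.fe:.mo:.blur.re.la.ˈbre:.po:.

7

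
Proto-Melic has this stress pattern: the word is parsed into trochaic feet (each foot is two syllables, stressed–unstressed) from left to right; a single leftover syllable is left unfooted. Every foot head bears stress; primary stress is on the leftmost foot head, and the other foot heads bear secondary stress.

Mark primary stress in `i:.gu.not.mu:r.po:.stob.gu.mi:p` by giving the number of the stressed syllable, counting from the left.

1

Parse left to right into trochaic (ˈσσ) feet: (ˈi:.gu) (ˈnot.mu:r) (ˈpo:.stob) (ˈgu.mi:p).
Foot heads (stressed positions): 1, 3, 5, 7.
End Rule Leftmost: primary stress on the leftmost head = syllable 1.
Primary stress: syllable 1 → ˈi:.gu.not.mu:r.po:.stob.gu.mi:p.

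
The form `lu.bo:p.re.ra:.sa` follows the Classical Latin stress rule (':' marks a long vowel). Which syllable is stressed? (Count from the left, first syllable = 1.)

Classical Latin: stress the penult if heavy (long vowel or closed), else the antepenult.
Weights: 3 re L, 4 ra: H, 5 sa L.
The penult (syllable 4, ra:) is heavy, so it takes stress.
Stress on syllable 4: lu.bo:p.re.ˈra:.sa.

4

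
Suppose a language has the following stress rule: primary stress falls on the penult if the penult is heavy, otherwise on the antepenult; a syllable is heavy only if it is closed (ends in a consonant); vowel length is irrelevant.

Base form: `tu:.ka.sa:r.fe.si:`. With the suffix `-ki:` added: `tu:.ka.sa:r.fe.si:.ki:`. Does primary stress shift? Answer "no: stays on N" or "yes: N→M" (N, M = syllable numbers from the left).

Base `tu:.ka.sa:r.fe.si:` (5 syllables):
  Weights: 3 sa:r H, 4 fe L, 5 si: L.
  The penult (syllable 4, fe) is light, so stress falls on the antepenult (syllable 3, sa:r).
  → primary stress on syllable 3.
Suffixed `tu:.ka.sa:r.fe.si:.ki:` (6 syllables):
  Weights: 4 fe L, 5 si: L, 6 ki: L.
  The penult (syllable 5, si:) is light, so stress falls on the antepenult (syllable 4, fe).
  → primary stress on syllable 4.

yes: 3→4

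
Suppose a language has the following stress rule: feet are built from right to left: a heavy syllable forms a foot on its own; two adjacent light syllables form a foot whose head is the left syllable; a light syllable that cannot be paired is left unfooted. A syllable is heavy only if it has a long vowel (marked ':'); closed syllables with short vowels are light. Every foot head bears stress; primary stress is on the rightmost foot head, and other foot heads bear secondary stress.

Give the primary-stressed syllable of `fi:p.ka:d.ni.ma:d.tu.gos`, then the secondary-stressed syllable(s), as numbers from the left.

primary 5, secondary 1, 2, 4

Weights: 1 fi:p H, 2 ka:d H, 3 ni L, 4 ma:d H, 5 tu L, 6 gos L.
Parse right to left (heavy = foot alone; LL = one foot; stranded L unfooted): (ˈfi:p) (ˈka:d) ni (ˈma:d) (ˈtu.gos).
Foot heads: 1, 2, 4, 5.
Primary stress on the rightmost head = syllable 5.
Secondary stress on 1, 2, 4: ˌfi:p.ˌka:d.ni.ˌma:d.ˈtu.gos.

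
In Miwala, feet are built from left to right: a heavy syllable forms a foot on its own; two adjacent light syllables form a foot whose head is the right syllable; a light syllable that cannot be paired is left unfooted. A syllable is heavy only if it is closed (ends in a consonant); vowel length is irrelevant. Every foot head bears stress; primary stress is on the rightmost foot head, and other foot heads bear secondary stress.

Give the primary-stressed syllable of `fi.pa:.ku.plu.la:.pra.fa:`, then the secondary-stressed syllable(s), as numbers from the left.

primary 6, secondary 2, 4

Weights: 1 fi L, 2 pa: L, 3 ku L, 4 plu L, 5 la: L, 6 pra L, 7 fa: L.
Parse left to right (heavy = foot alone; LL = one foot; stranded L unfooted): (fi.ˈpa:) (ku.ˈplu) (la:.ˈpra) fa:.
Foot heads: 2, 4, 6.
Primary stress on the rightmost head = syllable 6.
Secondary stress on 2, 4: fi.ˌpa:.ku.ˌplu.la:.ˈpra.fa:.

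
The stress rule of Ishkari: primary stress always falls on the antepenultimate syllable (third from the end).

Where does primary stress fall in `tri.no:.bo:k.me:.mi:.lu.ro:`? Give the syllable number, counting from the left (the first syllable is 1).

The word has 7 syllables; the antepenultimate syllable (third from the end) is syllable 5 (mi:).
Primary stress: syllable 5 → tri.no:.bo:k.me:.ˈmi:.lu.ro:.

5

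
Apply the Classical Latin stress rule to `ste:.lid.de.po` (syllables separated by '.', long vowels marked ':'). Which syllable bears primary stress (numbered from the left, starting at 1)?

2

Classical Latin: stress the penult if heavy (long vowel or closed), else the antepenult.
Weights: 2 lid H, 3 de L, 4 po L.
The penult (syllable 3, de) is light, so stress falls on the antepenult (syllable 2, lid).
Stress on syllable 2: ste:.ˈlid.de.po.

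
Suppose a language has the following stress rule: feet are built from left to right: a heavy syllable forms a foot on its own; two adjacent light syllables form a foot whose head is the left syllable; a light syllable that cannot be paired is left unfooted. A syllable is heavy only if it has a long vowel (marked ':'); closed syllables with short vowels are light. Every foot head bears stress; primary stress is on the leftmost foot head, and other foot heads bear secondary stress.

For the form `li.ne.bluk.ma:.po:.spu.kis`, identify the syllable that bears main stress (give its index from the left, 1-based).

1

Weights: 1 li L, 2 ne L, 3 bluk L, 4 ma: H, 5 po: H, 6 spu L, 7 kis L.
Parse left to right (heavy = foot alone; LL = one foot; stranded L unfooted): (ˈli.ne) bluk (ˈma:) (ˈpo:) (ˈspu.kis).
Foot heads: 1, 4, 5, 6.
Primary stress on the leftmost head = syllable 1.
Primary stress: syllable 1 → ˈli.ne.bluk.ma:.po:.spu.kis.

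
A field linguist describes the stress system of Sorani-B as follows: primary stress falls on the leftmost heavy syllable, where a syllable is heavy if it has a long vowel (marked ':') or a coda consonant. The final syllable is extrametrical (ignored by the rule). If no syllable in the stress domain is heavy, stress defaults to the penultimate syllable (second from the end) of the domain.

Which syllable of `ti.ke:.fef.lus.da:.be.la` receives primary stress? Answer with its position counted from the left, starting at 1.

The final syllable (7, la) is extrametrical; the stress domain is syllables 1–6.
Weights: 1 ti L, 2 ke: H, 3 fef H, 4 lus H, 5 da: H, 6 be L.
Heavy syllables in the domain: 2, 3, 4, 5. The leftmost is syllable 2 (ke:).
Primary stress: syllable 2 → ti.ˈke:.fef.lus.da:.be.la.

2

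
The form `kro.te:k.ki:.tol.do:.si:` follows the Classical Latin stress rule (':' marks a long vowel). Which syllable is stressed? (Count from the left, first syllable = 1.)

Classical Latin: stress the penult if heavy (long vowel or closed), else the antepenult.
Weights: 4 tol H, 5 do: H, 6 si: H.
The penult (syllable 5, do:) is heavy, so it takes stress.
Stress on syllable 5: kro.te:k.ki:.tol.ˈdo:.si:.

5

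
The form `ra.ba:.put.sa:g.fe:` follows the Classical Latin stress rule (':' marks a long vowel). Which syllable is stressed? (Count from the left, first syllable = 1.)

4

Classical Latin: stress the penult if heavy (long vowel or closed), else the antepenult.
Weights: 3 put H, 4 sa:g H, 5 fe: H.
The penult (syllable 4, sa:g) is heavy, so it takes stress.
Stress on syllable 4: ra.ba:.put.ˈsa:g.fe:.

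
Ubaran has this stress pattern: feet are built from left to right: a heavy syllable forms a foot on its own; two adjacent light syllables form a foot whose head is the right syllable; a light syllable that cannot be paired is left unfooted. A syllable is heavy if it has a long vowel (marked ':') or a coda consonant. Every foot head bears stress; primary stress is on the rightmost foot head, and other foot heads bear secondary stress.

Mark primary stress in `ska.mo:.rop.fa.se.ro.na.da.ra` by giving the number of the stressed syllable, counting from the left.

Weights: 1 ska L, 2 mo: H, 3 rop H, 4 fa L, 5 se L, 6 ro L, 7 na L, 8 da L, 9 ra L.
Parse left to right (heavy = foot alone; LL = one foot; stranded L unfooted): ska (ˈmo:) (ˈrop) (fa.ˈse) (ro.ˈna) (da.ˈra).
Foot heads: 2, 3, 5, 7, 9.
Primary stress on the rightmost head = syllable 9.
Primary stress: syllable 9 → ska.mo:.rop.fa.se.ro.na.da.ˈra.

9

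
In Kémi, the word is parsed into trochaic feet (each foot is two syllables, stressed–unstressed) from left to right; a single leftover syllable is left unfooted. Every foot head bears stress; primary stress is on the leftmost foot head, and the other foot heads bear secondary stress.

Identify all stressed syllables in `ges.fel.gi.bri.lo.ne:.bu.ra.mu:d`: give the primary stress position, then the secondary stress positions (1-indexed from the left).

Parse left to right into trochaic (ˈσσ) feet: (ˈges.fel) (ˈgi.bri) (ˈlo.ne:) (ˈbu.ra) mu:d. Syllable 9 is left unfooted.
Foot heads (stressed positions): 1, 3, 5, 7.
End Rule Leftmost: primary stress on the leftmost head = syllable 1.
Secondary stress on 3, 5, 7: ˈges.fel.ˌgi.bri.ˌlo.ne:.ˌbu.ra.mu:d.

primary 1, secondary 3, 5, 7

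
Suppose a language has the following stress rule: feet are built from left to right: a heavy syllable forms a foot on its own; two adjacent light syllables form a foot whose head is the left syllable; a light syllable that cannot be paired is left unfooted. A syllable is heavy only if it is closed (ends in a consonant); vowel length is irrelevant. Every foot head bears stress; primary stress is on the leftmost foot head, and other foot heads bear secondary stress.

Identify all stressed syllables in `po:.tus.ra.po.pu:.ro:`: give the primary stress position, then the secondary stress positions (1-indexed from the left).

Weights: 1 po: L, 2 tus H, 3 ra L, 4 po L, 5 pu: L, 6 ro: L.
Parse left to right (heavy = foot alone; LL = one foot; stranded L unfooted): po: (ˈtus) (ˈra.po) (ˈpu:.ro:).
Foot heads: 2, 3, 5.
Primary stress on the leftmost head = syllable 2.
Secondary stress on 3, 5: po:.ˈtus.ˌra.po.ˌpu:.ro:.

primary 2, secondary 3, 5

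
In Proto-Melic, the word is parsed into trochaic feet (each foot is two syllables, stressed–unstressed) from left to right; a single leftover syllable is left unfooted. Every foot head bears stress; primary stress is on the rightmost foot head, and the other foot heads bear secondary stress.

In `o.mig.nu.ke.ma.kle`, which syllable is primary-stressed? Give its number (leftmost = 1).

Parse left to right into trochaic (ˈσσ) feet: (ˈo.mig) (ˈnu.ke) (ˈma.kle).
Foot heads (stressed positions): 1, 3, 5.
End Rule Rightmost: primary stress on the rightmost head = syllable 5.
Primary stress: syllable 5 → o.mig.nu.ke.ˈma.kle.

5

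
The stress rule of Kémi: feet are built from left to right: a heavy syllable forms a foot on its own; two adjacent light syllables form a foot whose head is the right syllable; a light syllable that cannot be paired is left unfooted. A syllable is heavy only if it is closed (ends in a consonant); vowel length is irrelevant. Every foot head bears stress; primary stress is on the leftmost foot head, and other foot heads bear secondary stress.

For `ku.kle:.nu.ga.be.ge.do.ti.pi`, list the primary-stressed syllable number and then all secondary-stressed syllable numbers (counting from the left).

primary 2, secondary 4, 6, 8

Weights: 1 ku L, 2 kle: L, 3 nu L, 4 ga L, 5 be L, 6 ge L, 7 do L, 8 ti L, 9 pi L.
Parse left to right (heavy = foot alone; LL = one foot; stranded L unfooted): (ku.ˈkle:) (nu.ˈga) (be.ˈge) (do.ˈti) pi.
Foot heads: 2, 4, 6, 8.
Primary stress on the leftmost head = syllable 2.
Secondary stress on 4, 6, 8: ku.ˈkle:.nu.ˌga.be.ˌge.do.ˌti.pi.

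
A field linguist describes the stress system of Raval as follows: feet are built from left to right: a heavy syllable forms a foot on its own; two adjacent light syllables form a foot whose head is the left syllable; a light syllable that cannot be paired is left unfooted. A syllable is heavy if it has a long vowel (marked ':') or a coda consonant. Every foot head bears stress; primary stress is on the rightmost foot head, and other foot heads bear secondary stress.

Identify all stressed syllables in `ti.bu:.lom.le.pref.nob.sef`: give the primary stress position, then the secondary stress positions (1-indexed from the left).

Weights: 1 ti L, 2 bu: H, 3 lom H, 4 le L, 5 pref H, 6 nob H, 7 sef H.
Parse left to right (heavy = foot alone; LL = one foot; stranded L unfooted): ti (ˈbu:) (ˈlom) le (ˈpref) (ˈnob) (ˈsef).
Foot heads: 2, 3, 5, 6, 7.
Primary stress on the rightmost head = syllable 7.
Secondary stress on 2, 3, 5, 6: ti.ˌbu:.ˌlom.le.ˌpref.ˌnob.ˈsef.

primary 7, secondary 2, 3, 5, 6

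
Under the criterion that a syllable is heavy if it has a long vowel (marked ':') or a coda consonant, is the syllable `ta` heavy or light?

light

`ta`: short vowel, open (no coda). Short vowel, open → light.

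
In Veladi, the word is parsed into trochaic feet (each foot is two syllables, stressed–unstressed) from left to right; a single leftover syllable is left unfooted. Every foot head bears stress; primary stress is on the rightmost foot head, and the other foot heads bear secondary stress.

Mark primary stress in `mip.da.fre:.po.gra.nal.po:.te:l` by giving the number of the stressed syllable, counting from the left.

Parse left to right into trochaic (ˈσσ) feet: (ˈmip.da) (ˈfre:.po) (ˈgra.nal) (ˈpo:.te:l).
Foot heads (stressed positions): 1, 3, 5, 7.
End Rule Rightmost: primary stress on the rightmost head = syllable 7.
Primary stress: syllable 7 → mip.da.fre:.po.gra.nal.ˈpo:.te:l.

7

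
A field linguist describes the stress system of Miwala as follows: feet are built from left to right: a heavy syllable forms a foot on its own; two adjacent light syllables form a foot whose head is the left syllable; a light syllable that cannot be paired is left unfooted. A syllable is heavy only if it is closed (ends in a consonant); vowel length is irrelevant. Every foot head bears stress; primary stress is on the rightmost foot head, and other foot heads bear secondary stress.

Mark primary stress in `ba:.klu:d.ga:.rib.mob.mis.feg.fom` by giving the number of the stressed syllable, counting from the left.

Weights: 1 ba: L, 2 klu:d H, 3 ga: L, 4 rib H, 5 mob H, 6 mis H, 7 feg H, 8 fom H.
Parse left to right (heavy = foot alone; LL = one foot; stranded L unfooted): ba: (ˈklu:d) ga: (ˈrib) (ˈmob) (ˈmis) (ˈfeg) (ˈfom).
Foot heads: 2, 4, 5, 6, 7, 8.
Primary stress on the rightmost head = syllable 8.
Primary stress: syllable 8 → ba:.klu:d.ga:.rib.mob.mis.feg.ˈfom.

8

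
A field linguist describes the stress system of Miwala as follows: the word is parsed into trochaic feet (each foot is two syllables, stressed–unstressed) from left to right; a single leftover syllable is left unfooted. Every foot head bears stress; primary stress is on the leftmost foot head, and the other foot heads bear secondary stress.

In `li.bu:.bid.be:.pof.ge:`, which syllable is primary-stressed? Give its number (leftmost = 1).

1

Parse left to right into trochaic (ˈσσ) feet: (ˈli.bu:) (ˈbid.be:) (ˈpof.ge:).
Foot heads (stressed positions): 1, 3, 5.
End Rule Leftmost: primary stress on the leftmost head = syllable 1.
Primary stress: syllable 1 → ˈli.bu:.bid.be:.pof.ge:.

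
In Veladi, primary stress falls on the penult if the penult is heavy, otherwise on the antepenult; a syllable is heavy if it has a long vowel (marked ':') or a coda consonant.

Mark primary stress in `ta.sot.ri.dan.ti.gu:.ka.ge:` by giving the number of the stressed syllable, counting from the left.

6

Weights: 6 gu: H, 7 ka L, 8 ge: H.
The penult (syllable 7, ka) is light, so stress falls on the antepenult (syllable 6, gu:).
Primary stress: syllable 6 → ta.sot.ri.dan.ti.ˈgu:.ka.ge:.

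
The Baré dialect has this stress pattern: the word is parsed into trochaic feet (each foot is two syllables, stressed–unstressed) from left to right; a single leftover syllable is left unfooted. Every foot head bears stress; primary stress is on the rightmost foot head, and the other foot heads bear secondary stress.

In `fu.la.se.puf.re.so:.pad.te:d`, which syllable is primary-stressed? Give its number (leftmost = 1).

Parse left to right into trochaic (ˈσσ) feet: (ˈfu.la) (ˈse.puf) (ˈre.so:) (ˈpad.te:d).
Foot heads (stressed positions): 1, 3, 5, 7.
End Rule Rightmost: primary stress on the rightmost head = syllable 7.
Primary stress: syllable 7 → fu.la.se.puf.re.so:.ˈpad.te:d.

7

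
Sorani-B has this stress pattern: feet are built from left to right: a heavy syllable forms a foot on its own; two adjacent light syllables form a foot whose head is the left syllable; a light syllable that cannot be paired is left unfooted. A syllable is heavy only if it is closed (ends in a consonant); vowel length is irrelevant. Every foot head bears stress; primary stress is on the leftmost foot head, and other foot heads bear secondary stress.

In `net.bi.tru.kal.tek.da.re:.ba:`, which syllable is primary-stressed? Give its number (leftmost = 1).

Weights: 1 net H, 2 bi L, 3 tru L, 4 kal H, 5 tek H, 6 da L, 7 re: L, 8 ba: L.
Parse left to right (heavy = foot alone; LL = one foot; stranded L unfooted): (ˈnet) (ˈbi.tru) (ˈkal) (ˈtek) (ˈda.re:) ba:.
Foot heads: 1, 2, 4, 5, 6.
Primary stress on the leftmost head = syllable 1.
Primary stress: syllable 1 → ˈnet.bi.tru.kal.tek.da.re:.ba:.

1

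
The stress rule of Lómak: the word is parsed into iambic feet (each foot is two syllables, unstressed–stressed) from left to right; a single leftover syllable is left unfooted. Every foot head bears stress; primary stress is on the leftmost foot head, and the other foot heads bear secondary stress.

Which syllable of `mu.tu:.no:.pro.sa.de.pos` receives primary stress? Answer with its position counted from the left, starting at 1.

2

Parse left to right into iambic (σˈσ) feet: (mu.ˈtu:) (no:.ˈpro) (sa.ˈde) pos. Syllable 7 is left unfooted.
Foot heads (stressed positions): 2, 4, 6.
End Rule Leftmost: primary stress on the leftmost head = syllable 2.
Primary stress: syllable 2 → mu.ˈtu:.no:.pro.sa.de.pos.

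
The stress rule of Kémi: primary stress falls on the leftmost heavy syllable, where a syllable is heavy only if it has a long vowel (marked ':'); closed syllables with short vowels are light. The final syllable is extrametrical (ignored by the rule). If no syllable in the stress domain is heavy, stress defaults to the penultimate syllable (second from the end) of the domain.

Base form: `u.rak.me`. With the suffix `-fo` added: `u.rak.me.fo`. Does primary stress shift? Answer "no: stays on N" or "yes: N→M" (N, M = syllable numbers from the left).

yes: 1→2

Base `u.rak.me` (3 syllables):
  The final syllable (3, me) is extrametrical; the stress domain is syllables 1–2.
  Weights: 1 u L, 2 rak L.
  No heavy syllable in the domain; default to the penultimate syllable (second from the end) of the domain = syllable 1.
  → primary stress on syllable 1.
Suffixed `u.rak.me.fo` (4 syllables):
  The final syllable (4, fo) is extrametrical; the stress domain is syllables 1–3.
  Weights: 1 u L, 2 rak L, 3 me L.
  No heavy syllable in the domain; default to the penultimate syllable (second from the end) of the domain = syllable 2.
  → primary stress on syllable 2.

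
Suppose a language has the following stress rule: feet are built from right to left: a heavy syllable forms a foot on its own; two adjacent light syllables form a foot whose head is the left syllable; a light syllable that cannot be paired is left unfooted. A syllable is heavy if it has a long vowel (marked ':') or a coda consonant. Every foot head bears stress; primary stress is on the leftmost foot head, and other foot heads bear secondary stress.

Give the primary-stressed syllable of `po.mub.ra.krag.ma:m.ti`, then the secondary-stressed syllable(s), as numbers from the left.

primary 2, secondary 4, 5

Weights: 1 po L, 2 mub H, 3 ra L, 4 krag H, 5 ma:m H, 6 ti L.
Parse right to left (heavy = foot alone; LL = one foot; stranded L unfooted): po (ˈmub) ra (ˈkrag) (ˈma:m) ti.
Foot heads: 2, 4, 5.
Primary stress on the leftmost head = syllable 2.
Secondary stress on 4, 5: po.ˈmub.ra.ˌkrag.ˌma:m.ti.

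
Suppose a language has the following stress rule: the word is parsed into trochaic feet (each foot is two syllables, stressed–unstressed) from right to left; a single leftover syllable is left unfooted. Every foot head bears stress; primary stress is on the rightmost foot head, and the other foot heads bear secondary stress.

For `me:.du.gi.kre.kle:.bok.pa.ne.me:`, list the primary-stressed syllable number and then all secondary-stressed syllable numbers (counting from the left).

primary 8, secondary 2, 4, 6

Parse right to left into trochaic (ˈσσ) feet: me: (ˈdu.gi) (ˈkre.kle:) (ˈbok.pa) (ˈne.me:). Syllable 1 is left unfooted.
Foot heads (stressed positions): 2, 4, 6, 8.
End Rule Rightmost: primary stress on the rightmost head = syllable 8.
Secondary stress on 2, 4, 6: me:.ˌdu.gi.ˌkre.kle:.ˌbok.pa.ˈne.me:.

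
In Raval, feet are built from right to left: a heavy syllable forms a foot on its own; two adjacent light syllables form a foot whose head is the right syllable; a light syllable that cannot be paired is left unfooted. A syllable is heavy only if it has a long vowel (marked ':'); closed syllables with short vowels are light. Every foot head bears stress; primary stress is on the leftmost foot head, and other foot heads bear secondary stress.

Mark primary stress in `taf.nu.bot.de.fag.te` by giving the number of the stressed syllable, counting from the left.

Weights: 1 taf L, 2 nu L, 3 bot L, 4 de L, 5 fag L, 6 te L.
Parse right to left (heavy = foot alone; LL = one foot; stranded L unfooted): (taf.ˈnu) (bot.ˈde) (fag.ˈte).
Foot heads: 2, 4, 6.
Primary stress on the leftmost head = syllable 2.
Primary stress: syllable 2 → taf.ˈnu.bot.de.fag.te.

2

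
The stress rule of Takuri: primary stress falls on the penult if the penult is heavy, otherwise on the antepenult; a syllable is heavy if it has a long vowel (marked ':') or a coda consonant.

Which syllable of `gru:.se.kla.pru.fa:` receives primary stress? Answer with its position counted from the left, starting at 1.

Weights: 3 kla L, 4 pru L, 5 fa: H.
The penult (syllable 4, pru) is light, so stress falls on the antepenult (syllable 3, kla).
Primary stress: syllable 3 → gru:.se.ˈkla.pru.fa:.

3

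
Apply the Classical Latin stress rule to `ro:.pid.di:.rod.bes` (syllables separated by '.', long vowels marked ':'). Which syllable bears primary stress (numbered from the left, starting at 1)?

4

Classical Latin: stress the penult if heavy (long vowel or closed), else the antepenult.
Weights: 3 di: H, 4 rod H, 5 bes H.
The penult (syllable 4, rod) is heavy, so it takes stress.
Stress on syllable 4: ro:.pid.di:.ˈrod.bes.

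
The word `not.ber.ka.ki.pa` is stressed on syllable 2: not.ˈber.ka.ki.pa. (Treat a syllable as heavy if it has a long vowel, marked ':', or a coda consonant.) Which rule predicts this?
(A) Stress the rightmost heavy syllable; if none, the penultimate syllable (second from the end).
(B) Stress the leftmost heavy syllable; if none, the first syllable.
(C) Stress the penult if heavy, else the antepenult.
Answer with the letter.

A

Rule A → syllable 2 ✓.
Rule B → syllable 1 (observed: 2).
Rule C → syllable 3 (observed: 2).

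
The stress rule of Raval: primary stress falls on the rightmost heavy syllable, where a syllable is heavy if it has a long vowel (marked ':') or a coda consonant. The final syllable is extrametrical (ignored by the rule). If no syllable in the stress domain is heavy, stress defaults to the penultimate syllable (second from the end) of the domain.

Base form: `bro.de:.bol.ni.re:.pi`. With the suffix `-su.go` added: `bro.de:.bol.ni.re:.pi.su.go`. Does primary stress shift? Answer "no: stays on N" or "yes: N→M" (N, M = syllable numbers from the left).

no: stays on 5

Base `bro.de:.bol.ni.re:.pi` (6 syllables):
  The final syllable (6, pi) is extrametrical; the stress domain is syllables 1–5.
  Weights: 1 bro L, 2 de: H, 3 bol H, 4 ni L, 5 re: H.
  Heavy syllables in the domain: 2, 3, 5. The rightmost is syllable 5 (re:).
  → primary stress on syllable 5.
Suffixed `bro.de:.bol.ni.re:.pi.su.go` (8 syllables):
  The final syllable (8, go) is extrametrical; the stress domain is syllables 1–7.
  Weights: 1 bro L, 2 de: H, 3 bol H, 4 ni L, 5 re: H, 6 pi L, 7 su L.
  Heavy syllables in the domain: 2, 3, 5. The rightmost is syllable 5 (re:).
  → primary stress on syllable 5.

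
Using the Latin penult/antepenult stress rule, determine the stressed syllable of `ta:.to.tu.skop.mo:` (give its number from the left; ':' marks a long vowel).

4

Classical Latin: stress the penult if heavy (long vowel or closed), else the antepenult.
Weights: 3 tu L, 4 skop H, 5 mo: H.
The penult (syllable 4, skop) is heavy, so it takes stress.
Stress on syllable 4: ta:.to.tu.ˈskop.mo:.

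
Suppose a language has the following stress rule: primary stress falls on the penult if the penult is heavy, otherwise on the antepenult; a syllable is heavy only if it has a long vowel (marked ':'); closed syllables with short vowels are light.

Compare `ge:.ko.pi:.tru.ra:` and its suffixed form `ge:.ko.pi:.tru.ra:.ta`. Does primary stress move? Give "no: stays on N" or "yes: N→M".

yes: 3→5

Base `ge:.ko.pi:.tru.ra:` (5 syllables):
  Weights: 3 pi: H, 4 tru L, 5 ra: H.
  The penult (syllable 4, tru) is light, so stress falls on the antepenult (syllable 3, pi:).
  → primary stress on syllable 3.
Suffixed `ge:.ko.pi:.tru.ra:.ta` (6 syllables):
  Weights: 4 tru L, 5 ra: H, 6 ta L.
  The penult (syllable 5, ra:) is heavy, so it takes stress.
  → primary stress on syllable 5.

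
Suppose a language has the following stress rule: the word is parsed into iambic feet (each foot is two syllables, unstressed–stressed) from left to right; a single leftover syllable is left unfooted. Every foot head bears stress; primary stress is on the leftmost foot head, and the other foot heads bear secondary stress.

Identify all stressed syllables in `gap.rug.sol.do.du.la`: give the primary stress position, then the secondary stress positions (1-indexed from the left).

Parse left to right into iambic (σˈσ) feet: (gap.ˈrug) (sol.ˈdo) (du.ˈla).
Foot heads (stressed positions): 2, 4, 6.
End Rule Leftmost: primary stress on the leftmost head = syllable 2.
Secondary stress on 4, 6: gap.ˈrug.sol.ˌdo.du.ˌla.

primary 2, secondary 4, 6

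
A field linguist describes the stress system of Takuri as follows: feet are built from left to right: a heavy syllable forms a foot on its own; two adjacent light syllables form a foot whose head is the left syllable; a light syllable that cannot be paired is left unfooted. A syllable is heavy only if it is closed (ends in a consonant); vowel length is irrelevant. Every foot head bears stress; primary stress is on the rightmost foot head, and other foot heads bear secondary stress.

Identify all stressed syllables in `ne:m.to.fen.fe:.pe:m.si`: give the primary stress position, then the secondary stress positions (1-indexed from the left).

primary 5, secondary 1, 3

Weights: 1 ne:m H, 2 to L, 3 fen H, 4 fe: L, 5 pe:m H, 6 si L.
Parse left to right (heavy = foot alone; LL = one foot; stranded L unfooted): (ˈne:m) to (ˈfen) fe: (ˈpe:m) si.
Foot heads: 1, 3, 5.
Primary stress on the rightmost head = syllable 5.
Secondary stress on 1, 3: ˌne:m.to.ˌfen.fe:.ˈpe:m.si.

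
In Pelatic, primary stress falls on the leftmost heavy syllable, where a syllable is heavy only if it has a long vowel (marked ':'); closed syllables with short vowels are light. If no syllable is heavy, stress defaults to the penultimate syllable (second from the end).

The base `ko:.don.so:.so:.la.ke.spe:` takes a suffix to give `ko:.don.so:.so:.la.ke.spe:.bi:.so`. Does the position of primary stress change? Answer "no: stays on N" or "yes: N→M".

Base `ko:.don.so:.so:.la.ke.spe:` (7 syllables):
  Weights: 1 ko: H, 2 don L, 3 so: H, 4 so: H, 5 la L, 6 ke L, 7 spe: H.
  Heavy syllables in the domain: 1, 3, 4, 7. The leftmost is syllable 1 (ko:).
  → primary stress on syllable 1.
Suffixed `ko:.don.so:.so:.la.ke.spe:.bi:.so` (9 syllables):
  Weights: 1 ko: H, 2 don L, 3 so: H, 4 so: H, 5 la L, 6 ke L, 7 spe: H, 8 bi: H, 9 so L.
  Heavy syllables in the domain: 1, 3, 4, 7, 8. The leftmost is syllable 1 (ko:).
  → primary stress on syllable 1.

no: stays on 1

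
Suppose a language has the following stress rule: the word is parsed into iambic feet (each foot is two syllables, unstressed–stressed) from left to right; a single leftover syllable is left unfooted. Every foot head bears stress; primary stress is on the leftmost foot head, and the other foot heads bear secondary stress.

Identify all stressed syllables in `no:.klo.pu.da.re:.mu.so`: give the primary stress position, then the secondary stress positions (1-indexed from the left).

Parse left to right into iambic (σˈσ) feet: (no:.ˈklo) (pu.ˈda) (re:.ˈmu) so. Syllable 7 is left unfooted.
Foot heads (stressed positions): 2, 4, 6.
End Rule Leftmost: primary stress on the leftmost head = syllable 2.
Secondary stress on 4, 6: no:.ˈklo.pu.ˌda.re:.ˌmu.so.

primary 2, secondary 4, 6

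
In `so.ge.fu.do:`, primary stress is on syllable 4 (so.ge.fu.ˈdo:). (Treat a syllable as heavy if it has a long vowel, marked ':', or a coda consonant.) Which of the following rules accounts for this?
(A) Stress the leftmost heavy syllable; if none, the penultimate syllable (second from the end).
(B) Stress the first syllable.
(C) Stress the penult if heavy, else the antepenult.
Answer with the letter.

A

Rule A → syllable 4 ✓.
Rule B → syllable 1 (observed: 4).
Rule C → syllable 2 (observed: 4).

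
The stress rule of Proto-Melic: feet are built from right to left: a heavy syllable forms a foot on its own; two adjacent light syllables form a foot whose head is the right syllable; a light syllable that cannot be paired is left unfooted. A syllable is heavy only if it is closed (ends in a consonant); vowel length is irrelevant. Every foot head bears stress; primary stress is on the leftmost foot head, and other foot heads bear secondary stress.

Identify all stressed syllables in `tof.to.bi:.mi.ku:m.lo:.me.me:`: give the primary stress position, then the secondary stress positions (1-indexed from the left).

primary 1, secondary 4, 5, 8

Weights: 1 tof H, 2 to L, 3 bi: L, 4 mi L, 5 ku:m H, 6 lo: L, 7 me L, 8 me: L.
Parse right to left (heavy = foot alone; LL = one foot; stranded L unfooted): (ˈtof) to (bi:.ˈmi) (ˈku:m) lo: (me.ˈme:).
Foot heads: 1, 4, 5, 8.
Primary stress on the leftmost head = syllable 1.
Secondary stress on 4, 5, 8: ˈtof.to.bi:.ˌmi.ˌku:m.lo:.me.ˌme:.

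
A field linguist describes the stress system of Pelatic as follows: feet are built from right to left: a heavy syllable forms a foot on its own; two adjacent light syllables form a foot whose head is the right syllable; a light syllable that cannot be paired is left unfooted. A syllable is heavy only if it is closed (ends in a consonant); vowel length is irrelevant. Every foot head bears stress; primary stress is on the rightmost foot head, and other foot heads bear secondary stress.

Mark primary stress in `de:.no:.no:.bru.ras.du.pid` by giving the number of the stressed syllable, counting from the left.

7

Weights: 1 de: L, 2 no: L, 3 no: L, 4 bru L, 5 ras H, 6 du L, 7 pid H.
Parse right to left (heavy = foot alone; LL = one foot; stranded L unfooted): (de:.ˈno:) (no:.ˈbru) (ˈras) du (ˈpid).
Foot heads: 2, 4, 5, 7.
Primary stress on the rightmost head = syllable 7.
Primary stress: syllable 7 → de:.no:.no:.bru.ras.du.ˈpid.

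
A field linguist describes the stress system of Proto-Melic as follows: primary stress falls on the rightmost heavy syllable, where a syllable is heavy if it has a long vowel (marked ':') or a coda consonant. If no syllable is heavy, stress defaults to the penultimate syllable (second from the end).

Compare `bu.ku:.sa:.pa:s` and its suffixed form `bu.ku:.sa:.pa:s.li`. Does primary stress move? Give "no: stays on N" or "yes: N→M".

Base `bu.ku:.sa:.pa:s` (4 syllables):
  Weights: 1 bu L, 2 ku: H, 3 sa: H, 4 pa:s H.
  Heavy syllables in the domain: 2, 3, 4. The rightmost is syllable 4 (pa:s).
  → primary stress on syllable 4.
Suffixed `bu.ku:.sa:.pa:s.li` (5 syllables):
  Weights: 1 bu L, 2 ku: H, 3 sa: H, 4 pa:s H, 5 li L.
  Heavy syllables in the domain: 2, 3, 4. The rightmost is syllable 4 (pa:s).
  → primary stress on syllable 4.

no: stays on 4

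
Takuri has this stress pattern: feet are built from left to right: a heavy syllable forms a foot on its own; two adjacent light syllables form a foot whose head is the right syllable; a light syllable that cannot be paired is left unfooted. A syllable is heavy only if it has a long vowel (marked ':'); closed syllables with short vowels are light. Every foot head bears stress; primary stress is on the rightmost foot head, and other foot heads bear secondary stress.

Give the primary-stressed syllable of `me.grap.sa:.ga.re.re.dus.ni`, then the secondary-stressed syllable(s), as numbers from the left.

primary 7, secondary 2, 3, 5

Weights: 1 me L, 2 grap L, 3 sa: H, 4 ga L, 5 re L, 6 re L, 7 dus L, 8 ni L.
Parse left to right (heavy = foot alone; LL = one foot; stranded L unfooted): (me.ˈgrap) (ˈsa:) (ga.ˈre) (re.ˈdus) ni.
Foot heads: 2, 3, 5, 7.
Primary stress on the rightmost head = syllable 7.
Secondary stress on 2, 3, 5: me.ˌgrap.ˌsa:.ga.ˌre.re.ˈdus.ni.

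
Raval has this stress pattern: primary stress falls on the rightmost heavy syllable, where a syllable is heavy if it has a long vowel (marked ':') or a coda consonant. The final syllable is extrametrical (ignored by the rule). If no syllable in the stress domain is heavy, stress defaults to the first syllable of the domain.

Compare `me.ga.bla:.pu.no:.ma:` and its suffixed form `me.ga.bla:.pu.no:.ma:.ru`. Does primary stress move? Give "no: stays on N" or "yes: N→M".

yes: 5→6

Base `me.ga.bla:.pu.no:.ma:` (6 syllables):
  The final syllable (6, ma:) is extrametrical; the stress domain is syllables 1–5.
  Weights: 1 me L, 2 ga L, 3 bla: H, 4 pu L, 5 no: H.
  Heavy syllables in the domain: 3, 5. The rightmost is syllable 5 (no:).
  → primary stress on syllable 5.
Suffixed `me.ga.bla:.pu.no:.ma:.ru` (7 syllables):
  The final syllable (7, ru) is extrametrical; the stress domain is syllables 1–6.
  Weights: 1 me L, 2 ga L, 3 bla: H, 4 pu L, 5 no: H, 6 ma: H.
  Heavy syllables in the domain: 3, 5, 6. The rightmost is syllable 6 (ma:).
  → primary stress on syllable 6.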